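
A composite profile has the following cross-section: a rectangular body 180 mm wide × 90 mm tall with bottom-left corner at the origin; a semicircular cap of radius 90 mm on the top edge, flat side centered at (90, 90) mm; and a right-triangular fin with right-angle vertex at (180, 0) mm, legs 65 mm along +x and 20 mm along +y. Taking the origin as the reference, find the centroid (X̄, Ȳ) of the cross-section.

X̄ = 92.45 mm, Ȳ = 79.95 mm

rectangular body: A = 180 × 90 = 16200.00, centroid at (90.00, 45.00).
semicircular top: A = ½π·90² = 12723.45, centroid at (90.00, 128.20).
triangular fin: A = ½·65·20 = 650.00, centroid at (201.67, 6.67).
ΣA = 29573.45 mm²
ΣAX̄ = (16200.00)(90.00) + (12723.45)(90.00) + (650.00)(201.67) = 2734193.86 mm³
ΣAȲ = (16200.00)(45.00) + (12723.45)(128.20) + (650.00)(6.67) = 2364443.86 mm³
X̄ = 2734193.86 / 29573.45 = 92.45 mm
Ȳ = 2364443.86 / 29573.45 = 79.95 mm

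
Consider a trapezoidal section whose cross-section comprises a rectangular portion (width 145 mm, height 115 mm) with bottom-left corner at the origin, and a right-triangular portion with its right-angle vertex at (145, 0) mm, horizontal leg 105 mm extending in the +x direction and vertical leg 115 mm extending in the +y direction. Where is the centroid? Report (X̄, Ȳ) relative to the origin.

rectangular portion: A = 145 × 115 = 16675.00, centroid at (72.50, 57.50).
triangular portion: A = ½·105·115 = 6037.50, centroid at (180.00, 38.33).
ΣA = 22712.50 mm²
ΣAX̄ = (16675.00)(72.50) + (6037.50)(180.00) = 2295687.50 mm³
ΣAȲ = (16675.00)(57.50) + (6037.50)(38.33) = 1190250.00 mm³
X̄ = 2295687.50 / 22712.50 = 101.08 mm
Ȳ = 1190250.00 / 22712.50 = 52.41 mm

X̄ = 101.08 mm, Ȳ = 52.41 mm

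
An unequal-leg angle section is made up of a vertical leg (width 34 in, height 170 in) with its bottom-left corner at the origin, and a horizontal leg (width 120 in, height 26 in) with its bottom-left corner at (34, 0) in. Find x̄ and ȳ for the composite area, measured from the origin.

x̄ = 43.99 in, ȳ = 59.76 in

vertical leg: A = 34 × 170 = 5780.00, centroid at (17.00, 85.00).
horizontal leg: A = 120 × 26 = 3120.00, centroid at (94.00, 13.00).
ΣA = 8900.00 in², ΣAx̄ = 391540.00 in³, ΣAȳ = 531860.00 in³.
x̄ = 391540.00/8900.00 = 43.99 in; ȳ = 531860.00/8900.00 = 59.76 in.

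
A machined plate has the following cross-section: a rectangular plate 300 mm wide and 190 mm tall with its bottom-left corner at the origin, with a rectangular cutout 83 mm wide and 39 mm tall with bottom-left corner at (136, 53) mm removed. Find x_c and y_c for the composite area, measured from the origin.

plate: A = 300 × 190 = 57000.00, centroid at (150.00, 95.00).
hole: A = −(83 × 39) = -3237.00, centroid at (177.50, 72.50).
ΣA = 53763.00 mm², ΣAx_c = 7975432.50 mm³, ΣAy_c = 5180317.50 mm³.
x_c = 7975432.50/53763.00 = 148.34 mm; y_c = 5180317.50/53763.00 = 96.35 mm.

x_c = 148.34 mm, y_c = 96.35 mm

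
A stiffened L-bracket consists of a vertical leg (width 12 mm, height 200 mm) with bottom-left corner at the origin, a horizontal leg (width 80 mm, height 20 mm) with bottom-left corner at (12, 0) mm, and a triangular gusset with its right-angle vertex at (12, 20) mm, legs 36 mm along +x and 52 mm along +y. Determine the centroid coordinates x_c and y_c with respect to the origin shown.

vertical leg: A = 12 × 200 = 2400.00, centroid at (6.00, 100.00).
horizontal leg: A = 80 × 20 = 1600.00, centroid at (52.00, 10.00).
gusset: A = ½·36·52 = 936.00, centroid at (24.00, 37.33).
ΣA = 4936.00 mm², ΣAx_c = 120064.00 mm³, ΣAy_c = 290944.00 mm³.
x_c = 120064.00/4936.00 = 24.32 mm; y_c = 290944.00/4936.00 = 58.94 mm.

x_c = 24.32 mm, y_c = 58.94 mm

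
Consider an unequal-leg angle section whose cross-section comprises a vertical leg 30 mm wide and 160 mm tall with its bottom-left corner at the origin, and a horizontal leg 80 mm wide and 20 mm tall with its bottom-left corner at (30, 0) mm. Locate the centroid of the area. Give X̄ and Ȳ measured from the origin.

Part | A | x̄ᵢ | ȳᵢ | A·x̄ᵢ | A·ȳᵢ
vertical leg | 4800.00 | 15.00 | 80.00 | 72000.00 | 384000.00
horizontal leg | 1600.00 | 70.00 | 10.00 | 112000.00 | 16000.00
Σ | 6400.00 |  |  | 184000.00 | 400000.00
X̄ = 184000.00 / 6400.00 = 28.75 mm
Ȳ = 400000.00 / 6400.00 = 62.50 mm

X̄ = 28.75 mm, Ȳ = 62.50 mm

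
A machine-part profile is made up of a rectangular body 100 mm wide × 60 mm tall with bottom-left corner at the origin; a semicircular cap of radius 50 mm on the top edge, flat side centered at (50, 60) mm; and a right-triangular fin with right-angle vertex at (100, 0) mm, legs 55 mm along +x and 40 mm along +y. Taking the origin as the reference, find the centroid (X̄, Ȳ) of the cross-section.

rectangular body: A = 100 × 60 = 6000.00, centroid at (50.00, 30.00).
semicircular top: A = ½π·50² = 3926.99, centroid at (50.00, 81.22).
triangular fin: A = ½·55·40 = 1100.00, centroid at (118.33, 13.33).
ΣA = 11026.99 mm², ΣAX̄ = 626516.21 mm³, ΣAȲ = 513619.45 mm³.
X̄ = 626516.21/11026.99 = 56.82 mm; Ȳ = 513619.45/11026.99 = 46.58 mm.

X̄ = 56.82 mm, Ȳ = 46.58 mm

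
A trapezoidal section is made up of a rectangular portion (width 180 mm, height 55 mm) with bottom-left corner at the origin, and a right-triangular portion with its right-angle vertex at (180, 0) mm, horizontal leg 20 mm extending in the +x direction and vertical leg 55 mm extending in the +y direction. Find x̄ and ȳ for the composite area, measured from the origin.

rectangular portion: A = 180 × 55 = 9900.00, centroid at (90.00, 27.50).
triangular portion: A = ½·20·55 = 550.00, centroid at (186.67, 18.33).
ΣA = 10450.00 mm²
ΣAx̄ = (9900.00)(90.00) + (550.00)(186.67) = 993666.67 mm³
ΣAȳ = (9900.00)(27.50) + (550.00)(18.33) = 282333.33 mm³
x̄ = 993666.67 / 10450.00 = 95.09 mm
ȳ = 282333.33 / 10450.00 = 27.02 mm

x̄ = 95.09 mm, ȳ = 27.02 mm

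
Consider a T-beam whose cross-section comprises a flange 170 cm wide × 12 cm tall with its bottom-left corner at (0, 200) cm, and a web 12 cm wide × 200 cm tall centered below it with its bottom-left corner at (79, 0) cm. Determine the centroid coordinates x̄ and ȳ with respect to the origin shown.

x̄ = 85.00 cm, ȳ = 148.70 cm

web: A = 12 × 200 = 2400.00, centroid at (85.00, 100.00).
flange: A = 170 × 12 = 2040.00, centroid at (85.00, 206.00).
ΣA = 4440.00 cm²
ΣAx̄ = (2400.00)(85.00) + (2040.00)(85.00) = 377400.00 cm³
ΣAȳ = (2400.00)(100.00) + (2040.00)(206.00) = 660240.00 cm³
x̄ = 377400.00 / 4440.00 = 85.00 cm
ȳ = 660240.00 / 4440.00 = 148.70 cm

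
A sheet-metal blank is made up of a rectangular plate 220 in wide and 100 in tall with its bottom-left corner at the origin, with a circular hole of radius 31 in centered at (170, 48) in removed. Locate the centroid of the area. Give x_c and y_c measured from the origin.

x_c = 100.46 in, y_c = 50.32 in

Part | A | x̄ᵢ | ȳᵢ | A·x̄ᵢ | A·ȳᵢ
plate | 22000.00 | 110.00 | 50.00 | 2420000.00 | 1100000.00
hole | -3019.07 | 170.00 | 48.00 | -513241.99 | -144915.39
Σ | 18980.93 |  |  | 1906758.01 | 955084.61
x_c = 1906758.01 / 18980.93 = 100.46 in
y_c = 955084.61 / 18980.93 = 50.32 in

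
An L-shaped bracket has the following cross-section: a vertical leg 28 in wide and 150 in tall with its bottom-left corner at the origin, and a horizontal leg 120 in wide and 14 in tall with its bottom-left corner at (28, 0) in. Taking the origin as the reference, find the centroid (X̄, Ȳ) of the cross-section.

X̄ = 35.14 in, Ȳ = 55.57 in

vertical leg: A = 28 × 150 = 4200.00, centroid at (14.00, 75.00).
horizontal leg: A = 120 × 14 = 1680.00, centroid at (88.00, 7.00).
ΣA = 5880.00 in², ΣAX̄ = 206640.00 in³, ΣAȲ = 326760.00 in³.
X̄ = 206640.00/5880.00 = 35.14 in; Ȳ = 326760.00/5880.00 = 55.57 in.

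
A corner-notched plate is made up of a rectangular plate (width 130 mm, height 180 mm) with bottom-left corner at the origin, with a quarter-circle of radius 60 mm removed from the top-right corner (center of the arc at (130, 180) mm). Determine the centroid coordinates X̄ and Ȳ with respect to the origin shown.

plate: A = 130 × 180 = 23400.00, centroid at (65.00, 90.00).
removed quarter-circle: A = −¼π·60² = -2827.43, centroid at (104.54, 154.54).
ΣA = 20572.57 mm², ΣAX̄ = 1225433.66 mm³, ΣAȲ = 1669061.99 mm³.
X̄ = 1225433.66/20572.57 = 59.57 mm; Ȳ = 1669061.99/20572.57 = 81.13 mm.

X̄ = 59.57 mm, Ȳ = 81.13 mm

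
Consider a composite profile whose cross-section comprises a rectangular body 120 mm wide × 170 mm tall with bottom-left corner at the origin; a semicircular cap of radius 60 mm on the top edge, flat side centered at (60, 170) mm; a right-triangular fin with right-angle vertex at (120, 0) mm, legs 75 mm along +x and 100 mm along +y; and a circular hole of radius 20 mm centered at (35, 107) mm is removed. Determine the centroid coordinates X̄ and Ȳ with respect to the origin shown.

X̄ = 72.27 mm, Ȳ = 99.13 mm

rectangular body: A = 120 × 170 = 20400.00, centroid at (60.00, 85.00).
semicircular top: A = ½π·60² = 5654.87, centroid at (60.00, 195.46).
triangular fin: A = ½·75·100 = 3750.00, centroid at (145.00, 33.33).
hole: A = −π·20² = -1256.64, centroid at (35.00, 107.00).
ΣA = 28548.23 mm², ΣAX̄ = 2063059.71 mm³, ΣAȲ = 2829867.19 mm³.
X̄ = 2063059.71/28548.23 = 72.27 mm; Ȳ = 2829867.19/28548.23 = 99.13 mm.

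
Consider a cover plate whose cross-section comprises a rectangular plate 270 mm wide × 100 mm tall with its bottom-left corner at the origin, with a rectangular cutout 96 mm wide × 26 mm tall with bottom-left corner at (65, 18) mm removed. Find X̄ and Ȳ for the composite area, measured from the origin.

X̄ = 137.24 mm, Ȳ = 51.94 mm

Part | A | x̄ᵢ | ȳᵢ | A·x̄ᵢ | A·ȳᵢ
plate | 27000.00 | 135.00 | 50.00 | 3645000.00 | 1350000.00
hole | -2496.00 | 113.00 | 31.00 | -282048.00 | -77376.00
Σ | 24504.00 |  |  | 3362952.00 | 1272624.00
X̄ = 3362952.00 / 24504.00 = 137.24 mm
Ȳ = 1272624.00 / 24504.00 = 51.94 mm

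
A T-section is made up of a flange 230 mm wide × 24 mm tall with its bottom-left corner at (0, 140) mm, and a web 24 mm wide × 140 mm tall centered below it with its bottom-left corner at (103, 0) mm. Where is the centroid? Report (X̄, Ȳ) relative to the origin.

Part | A | x̄ᵢ | ȳᵢ | A·x̄ᵢ | A·ȳᵢ
web | 3360.00 | 115.00 | 70.00 | 386400.00 | 235200.00
flange | 5520.00 | 115.00 | 152.00 | 634800.00 | 839040.00
Σ | 8880.00 |  |  | 1021200.00 | 1074240.00
X̄ = 1021200.00 / 8880.00 = 115.00 mm
Ȳ = 1074240.00 / 8880.00 = 120.97 mm

X̄ = 115.00 mm, Ȳ = 120.97 mm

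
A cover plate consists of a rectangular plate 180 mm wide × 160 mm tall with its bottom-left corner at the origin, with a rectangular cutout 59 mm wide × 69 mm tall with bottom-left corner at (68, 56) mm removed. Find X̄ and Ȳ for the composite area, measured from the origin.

X̄ = 88.77 mm, Ȳ = 78.27 mm

Part | A | x̄ᵢ | ȳᵢ | A·x̄ᵢ | A·ȳᵢ
plate | 28800.00 | 90.00 | 80.00 | 2592000.00 | 2304000.00
hole | -4071.00 | 97.50 | 90.50 | -396922.50 | -368425.50
Σ | 24729.00 |  |  | 2195077.50 | 1935574.50
X̄ = 2195077.50 / 24729.00 = 88.77 mm
Ȳ = 1935574.50 / 24729.00 = 78.27 mm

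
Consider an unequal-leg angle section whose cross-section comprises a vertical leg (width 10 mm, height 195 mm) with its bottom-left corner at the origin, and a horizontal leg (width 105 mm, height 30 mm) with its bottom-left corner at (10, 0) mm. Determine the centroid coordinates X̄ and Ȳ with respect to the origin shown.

vertical leg: A = 10 × 195 = 1950.00, centroid at (5.00, 97.50).
horizontal leg: A = 105 × 30 = 3150.00, centroid at (62.50, 15.00).
ΣA = 5100.00 mm²
ΣAX̄ = (1950.00)(5.00) + (3150.00)(62.50) = 206625.00 mm³
ΣAȲ = (1950.00)(97.50) + (3150.00)(15.00) = 237375.00 mm³
X̄ = 206625.00 / 5100.00 = 40.51 mm
Ȳ = 237375.00 / 5100.00 = 46.54 mm

X̄ = 40.51 mm, Ȳ = 46.54 mm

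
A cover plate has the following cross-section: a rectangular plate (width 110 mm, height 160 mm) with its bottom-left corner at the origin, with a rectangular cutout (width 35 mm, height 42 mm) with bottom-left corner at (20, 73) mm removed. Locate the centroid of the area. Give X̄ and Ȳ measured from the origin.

X̄ = 56.59 mm, Ȳ = 78.72 mm

plate: A = 110 × 160 = 17600.00, centroid at (55.00, 80.00).
hole: A = −(35 × 42) = -1470.00, centroid at (37.50, 94.00).
ΣA = 16130.00 mm², ΣAX̄ = 912875.00 mm³, ΣAȲ = 1269820.00 mm³.
X̄ = 912875.00/16130.00 = 56.59 mm; Ȳ = 1269820.00/16130.00 = 78.72 mm.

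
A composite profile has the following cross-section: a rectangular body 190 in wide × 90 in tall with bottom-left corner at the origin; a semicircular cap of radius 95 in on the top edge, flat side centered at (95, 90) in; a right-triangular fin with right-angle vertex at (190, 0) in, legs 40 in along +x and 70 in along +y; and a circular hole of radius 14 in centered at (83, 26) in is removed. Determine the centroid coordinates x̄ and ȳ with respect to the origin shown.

rectangular body: A = 190 × 90 = 17100.00, centroid at (95.00, 45.00).
semicircular top: A = ½π·95² = 14176.44, centroid at (95.00, 130.32).
triangular fin: A = ½·40·70 = 1400.00, centroid at (203.33, 23.33).
hole: A = −π·14² = -615.75, centroid at (83.00, 26.00).
ΣA = 32060.68 in², ΣAx̄ = 3204820.74 in³, ΣAȳ = 2633619.76 in³.
x̄ = 3204820.74/32060.68 = 99.96 in; ȳ = 2633619.76/32060.68 = 82.14 in.

x̄ = 99.96 in, ȳ = 82.14 in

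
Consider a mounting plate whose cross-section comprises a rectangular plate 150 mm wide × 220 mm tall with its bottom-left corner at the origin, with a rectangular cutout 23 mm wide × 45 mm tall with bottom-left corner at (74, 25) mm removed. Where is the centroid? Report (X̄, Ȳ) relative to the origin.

X̄ = 74.66 mm, Ȳ = 112.02 mm

Part | A | x̄ᵢ | ȳᵢ | A·x̄ᵢ | A·ȳᵢ
plate | 33000.00 | 75.00 | 110.00 | 2475000.00 | 3630000.00
hole | -1035.00 | 85.50 | 47.50 | -88492.50 | -49162.50
Σ | 31965.00 |  |  | 2386507.50 | 3580837.50
X̄ = 2386507.50 / 31965.00 = 74.66 mm
Ȳ = 3580837.50 / 31965.00 = 112.02 mm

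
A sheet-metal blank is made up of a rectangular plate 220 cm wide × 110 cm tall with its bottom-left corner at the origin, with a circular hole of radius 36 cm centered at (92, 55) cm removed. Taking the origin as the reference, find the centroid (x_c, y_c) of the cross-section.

plate: A = 220 × 110 = 24200.00, centroid at (110.00, 55.00).
hole: A = −π·36² = -4071.50, centroid at (92.00, 55.00).
ΣA = 20128.50 cm²
ΣAx_c = (24200.00)(110.00) + (-4071.50)(92.00) = 2287421.62 cm³
ΣAy_c = (24200.00)(55.00) + (-4071.50)(55.00) = 1107067.28 cm³
x_c = 2287421.62 / 20128.50 = 113.64 cm
y_c = 1107067.28 / 20128.50 = 55.00 cm

x_c = 113.64 cm, y_c = 55.00 cm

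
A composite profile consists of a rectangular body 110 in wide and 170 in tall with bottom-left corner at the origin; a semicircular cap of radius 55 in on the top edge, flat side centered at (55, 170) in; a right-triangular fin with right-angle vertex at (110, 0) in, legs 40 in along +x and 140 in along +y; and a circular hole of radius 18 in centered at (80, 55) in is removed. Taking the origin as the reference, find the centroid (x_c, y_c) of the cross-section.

rectangular body: A = 110 × 170 = 18700.00, centroid at (55.00, 85.00).
semicircular top: A = ½π·55² = 4751.66, centroid at (55.00, 193.34).
triangular fin: A = ½·40·140 = 2800.00, centroid at (123.33, 46.67).
hole: A = −π·18² = -1017.88, centroid at (80.00, 55.00).
ΣA = 25233.78 in²
ΣAx_c = (18700.00)(55.00) + (4751.66)(55.00) + (2800.00)(123.33) + (-1017.88)(80.00) = 1553744.49 in³
ΣAy_c = (18700.00)(85.00) + (4751.66)(193.34) + (2800.00)(46.67) + (-1017.88)(55.00) = 2582882.16 in³
x_c = 1553744.49 / 25233.78 = 61.57 in
y_c = 2582882.16 / 25233.78 = 102.36 in

x_c = 61.57 in, y_c = 102.36 in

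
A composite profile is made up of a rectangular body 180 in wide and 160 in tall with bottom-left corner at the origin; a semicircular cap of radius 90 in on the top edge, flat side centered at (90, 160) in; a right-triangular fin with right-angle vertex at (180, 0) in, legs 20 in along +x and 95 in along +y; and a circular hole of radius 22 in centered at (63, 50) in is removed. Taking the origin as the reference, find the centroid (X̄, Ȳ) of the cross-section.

X̄ = 93.24 in, Ȳ = 116.71 in

rectangular body: A = 180 × 160 = 28800.00, centroid at (90.00, 80.00).
semicircular top: A = ½π·90² = 12723.45, centroid at (90.00, 198.20).
triangular fin: A = ½·20·95 = 950.00, centroid at (186.67, 31.67).
hole: A = −π·22² = -1520.53, centroid at (63.00, 50.00).
ΣA = 40952.92 in², ΣAX̄ = 3818650.41 in³, ΣAȲ = 4779808.83 in³.
X̄ = 3818650.41/40952.92 = 93.24 in; Ȳ = 4779808.83/40952.92 = 116.71 in.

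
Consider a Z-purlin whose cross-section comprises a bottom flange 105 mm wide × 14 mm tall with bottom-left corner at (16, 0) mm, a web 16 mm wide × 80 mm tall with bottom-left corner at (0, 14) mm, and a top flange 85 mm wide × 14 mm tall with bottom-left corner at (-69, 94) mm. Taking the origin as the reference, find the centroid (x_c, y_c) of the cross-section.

x_c = 20.15 mm, y_c = 50.66 mm

bottom flange: A = 105 × 14 = 1470.00, centroid at (68.50, 7.00).
web: A = 16 × 80 = 1280.00, centroid at (8.00, 54.00).
top flange: A = 85 × 14 = 1190.00, centroid at (-26.50, 101.00).
ΣA = 3940.00 mm², ΣAx_c = 79400.00 mm³, ΣAy_c = 199600.00 mm³.
x_c = 79400.00/3940.00 = 20.15 mm; y_c = 199600.00/3940.00 = 50.66 mm.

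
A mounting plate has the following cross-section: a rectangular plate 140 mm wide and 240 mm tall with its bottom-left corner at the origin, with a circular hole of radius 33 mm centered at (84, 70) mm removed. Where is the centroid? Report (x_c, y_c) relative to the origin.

plate: A = 140 × 240 = 33600.00, centroid at (70.00, 120.00).
hole: A = −π·33² = -3421.19, centroid at (84.00, 70.00).
ΣA = 30178.81 mm², ΣAx_c = 2064619.67 mm³, ΣAy_c = 3792516.39 mm³.
x_c = 2064619.67/30178.81 = 68.41 mm; y_c = 3792516.39/30178.81 = 125.67 mm.

x_c = 68.41 mm, y_c = 125.67 mm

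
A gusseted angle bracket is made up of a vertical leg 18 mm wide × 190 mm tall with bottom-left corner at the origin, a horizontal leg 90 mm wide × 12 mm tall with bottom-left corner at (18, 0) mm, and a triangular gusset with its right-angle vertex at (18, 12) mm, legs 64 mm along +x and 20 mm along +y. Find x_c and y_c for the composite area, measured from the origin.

x_c = 24.12 mm, y_c = 66.80 mm

vertical leg: A = 18 × 190 = 3420.00, centroid at (9.00, 95.00).
horizontal leg: A = 90 × 12 = 1080.00, centroid at (63.00, 6.00).
gusset: A = ½·64·20 = 640.00, centroid at (39.33, 18.67).
ΣA = 5140.00 mm²
ΣAx_c = (3420.00)(9.00) + (1080.00)(63.00) + (640.00)(39.33) = 123993.33 mm³
ΣAy_c = (3420.00)(95.00) + (1080.00)(6.00) + (640.00)(18.67) = 343326.67 mm³
x_c = 123993.33 / 5140.00 = 24.12 mm
y_c = 343326.67 / 5140.00 = 66.80 mm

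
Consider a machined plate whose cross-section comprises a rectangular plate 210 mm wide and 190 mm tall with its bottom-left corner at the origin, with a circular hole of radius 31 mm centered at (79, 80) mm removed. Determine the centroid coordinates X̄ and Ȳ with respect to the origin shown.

plate: A = 210 × 190 = 39900.00, centroid at (105.00, 95.00).
hole: A = −π·31² = -3019.07, centroid at (79.00, 80.00).
ΣA = 36880.93 mm², ΣAX̄ = 3950993.43 mm³, ΣAȲ = 3548974.36 mm³.
X̄ = 3950993.43/36880.93 = 107.13 mm; Ȳ = 3548974.36/36880.93 = 96.23 mm.

X̄ = 107.13 mm, Ȳ = 96.23 mm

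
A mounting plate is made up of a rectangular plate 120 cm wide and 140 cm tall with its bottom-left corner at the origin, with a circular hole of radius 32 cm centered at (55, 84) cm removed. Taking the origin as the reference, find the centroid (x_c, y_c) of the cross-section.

plate: A = 120 × 140 = 16800.00, centroid at (60.00, 70.00).
hole: A = −π·32² = -3216.99, centroid at (55.00, 84.00).
ΣA = 13583.01 cm²
ΣAx_c = (16800.00)(60.00) + (-3216.99)(55.00) = 831065.50 cm³
ΣAy_c = (16800.00)(70.00) + (-3216.99)(84.00) = 905772.77 cm³
x_c = 831065.50 / 13583.01 = 61.18 cm
y_c = 905772.77 / 13583.01 = 66.68 cm

x_c = 61.18 cm, y_c = 66.68 cm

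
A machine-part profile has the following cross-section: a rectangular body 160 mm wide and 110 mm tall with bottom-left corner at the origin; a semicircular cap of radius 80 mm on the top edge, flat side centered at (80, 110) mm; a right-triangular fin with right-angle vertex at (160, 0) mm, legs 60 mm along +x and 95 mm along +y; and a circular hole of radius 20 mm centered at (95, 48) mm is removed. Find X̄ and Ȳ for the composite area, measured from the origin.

rectangular body: A = 160 × 110 = 17600.00, centroid at (80.00, 55.00).
semicircular top: A = ½π·80² = 10053.10, centroid at (80.00, 143.95).
triangular fin: A = ½·60·95 = 2850.00, centroid at (180.00, 31.67).
hole: A = −π·20² = -1256.64, centroid at (95.00, 48.00).
ΣA = 29246.46 mm²
ΣAX̄ = (17600.00)(80.00) + (10053.10)(80.00) + (2850.00)(180.00) + (-1256.64)(95.00) = 2605867.20 mm³
ΣAȲ = (17600.00)(55.00) + (10053.10)(143.95) + (2850.00)(31.67) + (-1256.64)(48.00) = 2445105.37 mm³
X̄ = 2605867.20 / 29246.46 = 89.10 mm
Ȳ = 2445105.37 / 29246.46 = 83.60 mm

X̄ = 89.10 mm, Ȳ = 83.60 mm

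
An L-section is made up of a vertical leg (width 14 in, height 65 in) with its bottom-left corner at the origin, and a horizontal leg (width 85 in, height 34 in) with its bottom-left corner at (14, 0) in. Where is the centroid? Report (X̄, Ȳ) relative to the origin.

Part | A | x̄ᵢ | ȳᵢ | A·x̄ᵢ | A·ȳᵢ
vertical leg | 910.00 | 7.00 | 32.50 | 6370.00 | 29575.00
horizontal leg | 2890.00 | 56.50 | 17.00 | 163285.00 | 49130.00
Σ | 3800.00 |  |  | 169655.00 | 78705.00
X̄ = 169655.00 / 3800.00 = 44.65 in
Ȳ = 78705.00 / 3800.00 = 20.71 in

X̄ = 44.65 in, Ȳ = 20.71 in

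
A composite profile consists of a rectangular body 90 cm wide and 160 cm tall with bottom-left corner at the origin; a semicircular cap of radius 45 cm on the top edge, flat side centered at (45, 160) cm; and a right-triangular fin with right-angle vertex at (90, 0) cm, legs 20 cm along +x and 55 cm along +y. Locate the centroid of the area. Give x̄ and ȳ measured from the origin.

rectangular body: A = 90 × 160 = 14400.00, centroid at (45.00, 80.00).
semicircular top: A = ½π·45² = 3180.86, centroid at (45.00, 179.10).
triangular fin: A = ½·20·55 = 550.00, centroid at (96.67, 18.33).
ΣA = 18130.86 cm²
ΣAx̄ = (14400.00)(45.00) + (3180.86)(45.00) + (550.00)(96.67) = 844305.48 cm³
ΣAȳ = (14400.00)(80.00) + (3180.86)(179.10) + (550.00)(18.33) = 1731771.34 cm³
x̄ = 844305.48 / 18130.86 = 46.57 cm
ȳ = 1731771.34 / 18130.86 = 95.52 cm

x̄ = 46.57 cm, ȳ = 95.52 cm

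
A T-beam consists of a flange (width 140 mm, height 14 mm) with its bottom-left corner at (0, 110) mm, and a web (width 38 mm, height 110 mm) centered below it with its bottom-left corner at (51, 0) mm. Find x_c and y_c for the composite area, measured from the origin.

x_c = 70.00 mm, y_c = 74.79 mm

Part | A | x̄ᵢ | ȳᵢ | A·x̄ᵢ | A·ȳᵢ
web | 4180.00 | 70.00 | 55.00 | 292600.00 | 229900.00
flange | 1960.00 | 70.00 | 117.00 | 137200.00 | 229320.00
Σ | 6140.00 |  |  | 429800.00 | 459220.00
x_c = 429800.00 / 6140.00 = 70.00 mm
y_c = 459220.00 / 6140.00 = 74.79 mm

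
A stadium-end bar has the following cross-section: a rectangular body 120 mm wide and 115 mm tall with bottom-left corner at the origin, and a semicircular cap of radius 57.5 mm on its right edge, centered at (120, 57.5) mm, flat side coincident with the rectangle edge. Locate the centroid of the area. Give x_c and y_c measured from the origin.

x_c = 83.08 mm, y_c = 57.50 mm

Part | A | x̄ᵢ | ȳᵢ | A·x̄ᵢ | A·ȳᵢ
rectangular body | 13800.00 | 60.00 | 57.50 | 828000.00 | 793500.00
semicircular end | 5193.45 | 144.40 | 57.50 | 749953.03 | 298623.11
Σ | 18993.45 |  |  | 1577953.03 | 1092123.11
x_c = 1577953.03 / 18993.45 = 83.08 mm
y_c = 1092123.11 / 18993.45 = 57.50 mm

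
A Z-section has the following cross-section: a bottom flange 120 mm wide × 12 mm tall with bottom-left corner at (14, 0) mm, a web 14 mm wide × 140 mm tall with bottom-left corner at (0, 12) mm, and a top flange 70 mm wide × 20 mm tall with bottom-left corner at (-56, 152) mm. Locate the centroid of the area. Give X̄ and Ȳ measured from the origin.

bottom flange: A = 120 × 12 = 1440.00, centroid at (74.00, 6.00).
web: A = 14 × 140 = 1960.00, centroid at (7.00, 82.00).
top flange: A = 70 × 20 = 1400.00, centroid at (-21.00, 162.00).
ΣA = 4800.00 mm², ΣAX̄ = 90880.00 mm³, ΣAȲ = 396160.00 mm³.
X̄ = 90880.00/4800.00 = 18.93 mm; Ȳ = 396160.00/4800.00 = 82.53 mm.

X̄ = 18.93 mm, Ȳ = 82.53 mm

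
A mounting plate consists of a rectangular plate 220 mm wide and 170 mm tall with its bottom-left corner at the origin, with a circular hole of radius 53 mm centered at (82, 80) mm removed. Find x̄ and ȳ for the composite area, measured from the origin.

x̄ = 118.65 mm, ȳ = 86.54 mm

Part | A | x̄ᵢ | ȳᵢ | A·x̄ᵢ | A·ȳᵢ
plate | 37400.00 | 110.00 | 85.00 | 4114000.00 | 3179000.00
hole | -8824.73 | 82.00 | 80.00 | -723628.17 | -705978.70
Σ | 28575.27 |  |  | 3390371.83 | 2473021.30
x̄ = 3390371.83 / 28575.27 = 118.65 mm
ȳ = 2473021.30 / 28575.27 = 86.54 mm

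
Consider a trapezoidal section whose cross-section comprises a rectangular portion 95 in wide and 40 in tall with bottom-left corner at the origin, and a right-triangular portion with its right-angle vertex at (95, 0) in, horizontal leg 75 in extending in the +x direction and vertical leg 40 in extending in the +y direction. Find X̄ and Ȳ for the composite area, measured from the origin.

rectangular portion: A = 95 × 40 = 3800.00, centroid at (47.50, 20.00).
triangular portion: A = ½·75·40 = 1500.00, centroid at (120.00, 13.33).
ΣA = 5300.00 in²
ΣAX̄ = (3800.00)(47.50) + (1500.00)(120.00) = 360500.00 in³
ΣAȲ = (3800.00)(20.00) + (1500.00)(13.33) = 96000.00 in³
X̄ = 360500.00 / 5300.00 = 68.02 in
Ȳ = 96000.00 / 5300.00 = 18.11 in

X̄ = 68.02 in, Ȳ = 18.11 in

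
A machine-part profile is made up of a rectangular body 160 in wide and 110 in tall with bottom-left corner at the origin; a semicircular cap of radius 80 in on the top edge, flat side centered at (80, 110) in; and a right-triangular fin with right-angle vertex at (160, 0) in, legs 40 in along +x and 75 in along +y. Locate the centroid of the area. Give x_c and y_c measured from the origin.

rectangular body: A = 160 × 110 = 17600.00, centroid at (80.00, 55.00).
semicircular top: A = ½π·80² = 10053.10, centroid at (80.00, 143.95).
triangular fin: A = ½·40·75 = 1500.00, centroid at (173.33, 25.00).
ΣA = 29153.10 in²
ΣAx_c = (17600.00)(80.00) + (10053.10)(80.00) + (1500.00)(173.33) = 2472247.72 in³
ΣAy_c = (17600.00)(55.00) + (10053.10)(143.95) + (1500.00)(25.00) = 2452673.95 in³
x_c = 2472247.72 / 29153.10 = 84.80 in
y_c = 2452673.95 / 29153.10 = 84.13 in

x_c = 84.80 in, y_c = 84.13 in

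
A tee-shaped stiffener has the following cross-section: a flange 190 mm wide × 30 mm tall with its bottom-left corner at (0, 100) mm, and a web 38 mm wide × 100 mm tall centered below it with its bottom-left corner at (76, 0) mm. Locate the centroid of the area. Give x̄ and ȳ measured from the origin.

x̄ = 95.00 mm, ȳ = 89.00 mm

web: A = 38 × 100 = 3800.00, centroid at (95.00, 50.00).
flange: A = 190 × 30 = 5700.00, centroid at (95.00, 115.00).
ΣA = 9500.00 mm²
ΣAx̄ = (3800.00)(95.00) + (5700.00)(95.00) = 902500.00 mm³
ΣAȳ = (3800.00)(50.00) + (5700.00)(115.00) = 845500.00 mm³
x̄ = 902500.00 / 9500.00 = 95.00 mm
ȳ = 845500.00 / 9500.00 = 89.00 mm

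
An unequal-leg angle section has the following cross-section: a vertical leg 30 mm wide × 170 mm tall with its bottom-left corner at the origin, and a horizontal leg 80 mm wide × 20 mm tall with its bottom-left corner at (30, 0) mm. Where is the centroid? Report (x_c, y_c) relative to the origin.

Part | A | x̄ᵢ | ȳᵢ | A·x̄ᵢ | A·ȳᵢ
vertical leg | 5100.00 | 15.00 | 85.00 | 76500.00 | 433500.00
horizontal leg | 1600.00 | 70.00 | 10.00 | 112000.00 | 16000.00
Σ | 6700.00 |  |  | 188500.00 | 449500.00
x_c = 188500.00 / 6700.00 = 28.13 mm
y_c = 449500.00 / 6700.00 = 67.09 mm

x_c = 28.13 mm, y_c = 67.09 mm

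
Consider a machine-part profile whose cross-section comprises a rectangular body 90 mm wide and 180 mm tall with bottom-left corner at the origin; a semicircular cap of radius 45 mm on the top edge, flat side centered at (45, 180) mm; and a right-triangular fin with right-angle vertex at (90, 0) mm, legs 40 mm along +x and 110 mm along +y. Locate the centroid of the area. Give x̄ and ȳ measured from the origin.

x̄ = 50.95 mm, ȳ = 100.64 mm

rectangular body: A = 90 × 180 = 16200.00, centroid at (45.00, 90.00).
semicircular top: A = ½π·45² = 3180.86, centroid at (45.00, 199.10).
triangular fin: A = ½·40·110 = 2200.00, centroid at (103.33, 36.67).
ΣA = 21580.86 mm², ΣAx̄ = 1099472.15 mm³, ΣAȳ = 2171971.93 mm³.
x̄ = 1099472.15/21580.86 = 50.95 mm; ȳ = 2171971.93/21580.86 = 100.64 mm.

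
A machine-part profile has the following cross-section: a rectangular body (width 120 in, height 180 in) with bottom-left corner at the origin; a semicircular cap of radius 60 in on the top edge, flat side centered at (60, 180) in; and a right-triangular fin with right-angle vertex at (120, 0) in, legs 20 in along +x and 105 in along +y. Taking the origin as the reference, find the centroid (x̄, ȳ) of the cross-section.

Part | A | x̄ᵢ | ȳᵢ | A·x̄ᵢ | A·ȳᵢ
rectangular body | 21600.00 | 60.00 | 90.00 | 1296000.00 | 1944000.00
semicircular top | 5654.87 | 60.00 | 205.46 | 339292.01 | 1161876.02
triangular fin | 1050.00 | 126.67 | 35.00 | 133000.00 | 36750.00
Σ | 28304.87 |  |  | 1768292.01 | 3142626.02
x̄ = 1768292.01 / 28304.87 = 62.47 in
ȳ = 3142626.02 / 28304.87 = 111.03 in

x̄ = 62.47 in, ȳ = 111.03 in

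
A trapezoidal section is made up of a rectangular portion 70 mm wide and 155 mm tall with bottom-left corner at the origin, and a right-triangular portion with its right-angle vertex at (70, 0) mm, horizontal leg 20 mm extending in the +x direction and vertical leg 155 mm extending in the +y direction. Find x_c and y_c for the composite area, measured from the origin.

Part | A | x̄ᵢ | ȳᵢ | A·x̄ᵢ | A·ȳᵢ
rectangular portion | 10850.00 | 35.00 | 77.50 | 379750.00 | 840875.00
triangular portion | 1550.00 | 76.67 | 51.67 | 118833.33 | 80083.33
Σ | 12400.00 |  |  | 498583.33 | 920958.33
x_c = 498583.33 / 12400.00 = 40.21 mm
y_c = 920958.33 / 12400.00 = 74.27 mm

x_c = 40.21 mm, y_c = 74.27 mm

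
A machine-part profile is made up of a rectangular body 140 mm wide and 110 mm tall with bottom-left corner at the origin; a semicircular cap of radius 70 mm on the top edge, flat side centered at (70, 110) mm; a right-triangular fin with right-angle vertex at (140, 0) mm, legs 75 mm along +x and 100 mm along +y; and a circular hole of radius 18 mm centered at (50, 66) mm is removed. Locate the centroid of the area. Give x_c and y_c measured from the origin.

rectangular body: A = 140 × 110 = 15400.00, centroid at (70.00, 55.00).
semicircular top: A = ½π·70² = 7696.90, centroid at (70.00, 139.71).
triangular fin: A = ½·75·100 = 3750.00, centroid at (165.00, 33.33).
hole: A = −π·18² = -1017.88, centroid at (50.00, 66.00).
ΣA = 25829.03 mm²
ΣAx_c = (15400.00)(70.00) + (7696.90)(70.00) + (3750.00)(165.00) + (-1017.88)(50.00) = 2184639.34 mm³
ΣAy_c = (15400.00)(55.00) + (7696.90)(139.71) + (3750.00)(33.33) + (-1017.88)(66.00) = 1980146.07 mm³
x_c = 2184639.34 / 25829.03 = 84.58 mm
y_c = 1980146.07 / 25829.03 = 76.66 mm

x_c = 84.58 mm, y_c = 76.66 mm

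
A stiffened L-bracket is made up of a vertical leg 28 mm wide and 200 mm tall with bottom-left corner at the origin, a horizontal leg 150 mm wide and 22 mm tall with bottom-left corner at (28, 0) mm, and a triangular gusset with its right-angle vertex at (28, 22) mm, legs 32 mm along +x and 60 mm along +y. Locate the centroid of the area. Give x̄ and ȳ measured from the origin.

x̄ = 46.19 mm, ȳ = 64.57 mm

Part | A | x̄ᵢ | ȳᵢ | A·x̄ᵢ | A·ȳᵢ
vertical leg | 5600.00 | 14.00 | 100.00 | 78400.00 | 560000.00
horizontal leg | 3300.00 | 103.00 | 11.00 | 339900.00 | 36300.00
gusset | 960.00 | 38.67 | 42.00 | 37120.00 | 40320.00
Σ | 9860.00 |  |  | 455420.00 | 636620.00
x̄ = 455420.00 / 9860.00 = 46.19 mm
ȳ = 636620.00 / 9860.00 = 64.57 mm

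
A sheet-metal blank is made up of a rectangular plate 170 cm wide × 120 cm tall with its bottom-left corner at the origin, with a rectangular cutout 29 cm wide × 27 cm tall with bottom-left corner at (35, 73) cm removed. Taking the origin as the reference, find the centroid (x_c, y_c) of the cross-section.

x_c = 86.42 cm, y_c = 58.94 cm

plate: A = 170 × 120 = 20400.00, centroid at (85.00, 60.00).
hole: A = −(29 × 27) = -783.00, centroid at (49.50, 86.50).
ΣA = 19617.00 cm²
ΣAx_c = (20400.00)(85.00) + (-783.00)(49.50) = 1695241.50 cm³
ΣAy_c = (20400.00)(60.00) + (-783.00)(86.50) = 1156270.50 cm³
x_c = 1695241.50 / 19617.00 = 86.42 cm
y_c = 1156270.50 / 19617.00 = 58.94 cm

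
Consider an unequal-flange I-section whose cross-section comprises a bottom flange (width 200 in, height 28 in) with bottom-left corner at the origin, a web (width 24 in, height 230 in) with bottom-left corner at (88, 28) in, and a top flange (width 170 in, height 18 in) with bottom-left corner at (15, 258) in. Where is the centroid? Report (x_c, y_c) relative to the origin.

x_c = 100.00 in, y_c = 118.81 in

Part | A | x̄ᵢ | ȳᵢ | A·x̄ᵢ | A·ȳᵢ
bottom flange | 5600.00 | 100.00 | 14.00 | 560000.00 | 78400.00
web | 5520.00 | 100.00 | 143.00 | 552000.00 | 789360.00
top flange | 3060.00 | 100.00 | 267.00 | 306000.00 | 817020.00
Σ | 14180.00 |  |  | 1418000.00 | 1684780.00
x_c = 1418000.00 / 14180.00 = 100.00 in
y_c = 1684780.00 / 14180.00 = 118.81 in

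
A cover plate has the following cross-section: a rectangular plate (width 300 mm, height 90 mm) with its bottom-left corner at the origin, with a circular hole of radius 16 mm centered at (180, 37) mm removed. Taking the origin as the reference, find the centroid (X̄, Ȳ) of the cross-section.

Part | A | x̄ᵢ | ȳᵢ | A·x̄ᵢ | A·ȳᵢ
plate | 27000.00 | 150.00 | 45.00 | 4050000.00 | 1215000.00
hole | -804.25 | 180.00 | 37.00 | -144764.59 | -29757.17
Σ | 26195.75 |  |  | 3905235.41 | 1185242.83
X̄ = 3905235.41 / 26195.75 = 149.08 mm
Ȳ = 1185242.83 / 26195.75 = 45.25 mm

X̄ = 149.08 mm, Ȳ = 45.25 mm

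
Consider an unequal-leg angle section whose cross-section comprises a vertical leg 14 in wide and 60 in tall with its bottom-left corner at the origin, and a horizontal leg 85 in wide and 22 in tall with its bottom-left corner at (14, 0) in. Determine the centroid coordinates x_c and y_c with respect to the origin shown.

x_c = 41.16 in, y_c = 16.89 in

vertical leg: A = 14 × 60 = 840.00, centroid at (7.00, 30.00).
horizontal leg: A = 85 × 22 = 1870.00, centroid at (56.50, 11.00).
ΣA = 2710.00 in², ΣAx_c = 111535.00 in³, ΣAy_c = 45770.00 in³.
x_c = 111535.00/2710.00 = 41.16 in; y_c = 45770.00/2710.00 = 16.89 in.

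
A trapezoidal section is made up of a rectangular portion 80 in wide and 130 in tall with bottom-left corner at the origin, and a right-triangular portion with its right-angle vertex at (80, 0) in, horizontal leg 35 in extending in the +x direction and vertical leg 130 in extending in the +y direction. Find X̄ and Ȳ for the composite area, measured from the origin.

rectangular portion: A = 80 × 130 = 10400.00, centroid at (40.00, 65.00).
triangular portion: A = ½·35·130 = 2275.00, centroid at (91.67, 43.33).
ΣA = 12675.00 in²
ΣAX̄ = (10400.00)(40.00) + (2275.00)(91.67) = 624541.67 in³
ΣAȲ = (10400.00)(65.00) + (2275.00)(43.33) = 774583.33 in³
X̄ = 624541.67 / 12675.00 = 49.27 in
Ȳ = 774583.33 / 12675.00 = 61.11 in

X̄ = 49.27 in, Ȳ = 61.11 in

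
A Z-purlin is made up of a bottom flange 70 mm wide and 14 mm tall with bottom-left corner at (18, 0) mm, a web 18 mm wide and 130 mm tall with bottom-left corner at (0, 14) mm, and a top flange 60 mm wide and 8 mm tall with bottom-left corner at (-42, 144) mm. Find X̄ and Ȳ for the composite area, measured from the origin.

X̄ = 17.69 mm, Ȳ = 69.15 mm

Part | A | x̄ᵢ | ȳᵢ | A·x̄ᵢ | A·ȳᵢ
bottom flange | 980.00 | 53.00 | 7.00 | 51940.00 | 6860.00
web | 2340.00 | 9.00 | 79.00 | 21060.00 | 184860.00
top flange | 480.00 | -12.00 | 148.00 | -5760.00 | 71040.00
Σ | 3800.00 |  |  | 67240.00 | 262760.00
X̄ = 67240.00 / 3800.00 = 17.69 mm
Ȳ = 262760.00 / 3800.00 = 69.15 mm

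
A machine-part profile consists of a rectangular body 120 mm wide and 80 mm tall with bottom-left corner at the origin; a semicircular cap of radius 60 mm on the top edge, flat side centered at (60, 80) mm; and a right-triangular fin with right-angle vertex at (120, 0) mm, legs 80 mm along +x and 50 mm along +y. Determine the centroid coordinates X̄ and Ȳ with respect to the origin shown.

X̄ = 70.05 mm, Ȳ = 58.75 mm

rectangular body: A = 120 × 80 = 9600.00, centroid at (60.00, 40.00).
semicircular top: A = ½π·60² = 5654.87, centroid at (60.00, 105.46).
triangular fin: A = ½·80·50 = 2000.00, centroid at (146.67, 16.67).
ΣA = 17254.87 mm², ΣAX̄ = 1208625.34 mm³, ΣAȲ = 1013722.68 mm³.
X̄ = 1208625.34/17254.87 = 70.05 mm; Ȳ = 1013722.68/17254.87 = 58.75 mm.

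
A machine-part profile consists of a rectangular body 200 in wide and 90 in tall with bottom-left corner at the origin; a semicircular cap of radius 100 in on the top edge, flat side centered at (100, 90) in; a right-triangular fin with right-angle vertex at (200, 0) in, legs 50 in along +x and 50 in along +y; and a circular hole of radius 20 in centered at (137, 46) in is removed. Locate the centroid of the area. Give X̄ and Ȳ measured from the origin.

X̄ = 102.95 in, Ȳ = 84.67 in

rectangular body: A = 200 × 90 = 18000.00, centroid at (100.00, 45.00).
semicircular top: A = ½π·100² = 15707.96, centroid at (100.00, 132.44).
triangular fin: A = ½·50·50 = 1250.00, centroid at (216.67, 16.67).
hole: A = −π·20² = -1256.64, centroid at (137.00, 46.00).
ΣA = 33701.33 in², ΣAX̄ = 3469470.38 in³, ΣAȲ = 2853411.39 in³.
X̄ = 3469470.38/33701.33 = 102.95 in; Ȳ = 2853411.39/33701.33 = 84.67 in.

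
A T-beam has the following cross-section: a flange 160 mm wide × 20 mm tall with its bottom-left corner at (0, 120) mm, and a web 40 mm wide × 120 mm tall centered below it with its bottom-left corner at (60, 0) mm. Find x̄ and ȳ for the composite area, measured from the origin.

x̄ = 80.00 mm, ȳ = 88.00 mm

Part | A | x̄ᵢ | ȳᵢ | A·x̄ᵢ | A·ȳᵢ
web | 4800.00 | 80.00 | 60.00 | 384000.00 | 288000.00
flange | 3200.00 | 80.00 | 130.00 | 256000.00 | 416000.00
Σ | 8000.00 |  |  | 640000.00 | 704000.00
x̄ = 640000.00 / 8000.00 = 80.00 mm
ȳ = 704000.00 / 8000.00 = 88.00 mm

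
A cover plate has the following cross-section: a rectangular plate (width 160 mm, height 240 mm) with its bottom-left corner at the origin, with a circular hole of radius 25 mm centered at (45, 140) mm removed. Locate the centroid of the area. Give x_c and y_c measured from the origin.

plate: A = 160 × 240 = 38400.00, centroid at (80.00, 120.00).
hole: A = −π·25² = -1963.50, centroid at (45.00, 140.00).
ΣA = 36436.50 mm²
ΣAx_c = (38400.00)(80.00) + (-1963.50)(45.00) = 2983642.71 mm³
ΣAy_c = (38400.00)(120.00) + (-1963.50)(140.00) = 4333110.64 mm³
x_c = 2983642.71 / 36436.50 = 81.89 mm
y_c = 4333110.64 / 36436.50 = 118.92 mm

x_c = 81.89 mm, y_c = 118.92 mm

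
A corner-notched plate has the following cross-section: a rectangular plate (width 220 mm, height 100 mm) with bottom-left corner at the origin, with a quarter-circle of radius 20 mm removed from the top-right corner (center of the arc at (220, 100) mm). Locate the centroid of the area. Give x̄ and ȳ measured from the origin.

plate: A = 220 × 100 = 22000.00, centroid at (110.00, 50.00).
removed quarter-circle: A = −¼π·20² = -314.16, centroid at (211.51, 91.51).
ΣA = 21685.84 mm²
ΣAx̄ = (22000.00)(110.00) + (-314.16)(211.51) = 2353551.63 mm³
ΣAȳ = (22000.00)(50.00) + (-314.16)(91.51) = 1071250.74 mm³
x̄ = 2353551.63 / 21685.84 = 108.53 mm
ȳ = 1071250.74 / 21685.84 = 49.40 mm

x̄ = 108.53 mm, ȳ = 49.40 mm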